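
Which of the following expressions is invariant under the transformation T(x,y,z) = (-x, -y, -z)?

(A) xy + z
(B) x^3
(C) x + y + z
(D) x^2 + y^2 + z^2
D

Apply T(x,y,z) = (-x, -y, -z) to each option, i.e. replace (x, y, z) by the transformed coordinates.
Substitute the transformed coordinates into each option and compare with the original:
(A) xy + z  ->  (-x)(-y) + (-z) = xy - z   [differs from xy + z: not invariant]
(B) x^3  ->  (-x)^3 = -x^3   [differs from x^3: not invariant]
(C) x + y + z  ->  (-x) + (-y) + (-z) = -x - y - z   [differs from x + y + z: not invariant]
(D) x^2 + y^2 + z^2  ->  (-x)^2 + (-y)^2 + (-z)^2 = x^2 + y^2 + z^2   [equals x^2 + y^2 + z^2: invariant]

Only option (D), x^2 + y^2 + z^2, is unchanged by the transformation.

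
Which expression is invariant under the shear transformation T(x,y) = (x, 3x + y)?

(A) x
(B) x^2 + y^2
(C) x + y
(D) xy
A

Under the shear T(x,y) = (x, 3x + y):
Substitute the transformed coordinates into each option and compare with the original:
(A) x  ->  (x) = x   [equals x: invariant]
(B) x^2 + y^2  ->  (x)^2 + (3x + y)^2 = 10x^2 + 6xy + y^2   [differs from x^2 + y^2: not invariant]
(C) x + y  ->  (x) + (3x + y) = 4x + y   [differs from x + y: not invariant]
(D) xy  ->  (x)(3x + y) = 3x^2 + xy   [differs from xy: not invariant]

Only option (A), x, is unchanged by the transformation.
A vertical shear moves points parallel to the y-axis, so the x-coordinate (and any function of x alone) is unchanged.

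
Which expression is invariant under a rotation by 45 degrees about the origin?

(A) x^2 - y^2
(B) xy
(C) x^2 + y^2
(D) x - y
C

A rotation by 45 degrees sends (x, y) to (sqrt(2)x/2 - sqrt(2)y/2, sqrt(2)x/2 + sqrt(2)y/2).
Substitute the transformed coordinates into each option and compare with the original:
(A) x^2 - y^2  ->  (sqrt(2)x/2 - sqrt(2)y/2)^2 - (sqrt(2)x/2 + sqrt(2)y/2)^2 = -2xy   [differs from x^2 - y^2: not invariant]
(B) xy  ->  (sqrt(2)x/2 - sqrt(2)y/2)(sqrt(2)x/2 + sqrt(2)y/2) = x^2/2 - y^2/2   [differs from xy: not invariant]
(C) x^2 + y^2  ->  (sqrt(2)x/2 - sqrt(2)y/2)^2 + (sqrt(2)x/2 + sqrt(2)y/2)^2 = x^2 + y^2   [equals x^2 + y^2: invariant]
(D) x - y  ->  (sqrt(2)x/2 - sqrt(2)y/2) - (sqrt(2)x/2 + sqrt(2)y/2) = -sqrt(2)y   [differs from x - y: not invariant]

Only option (C), x^2 + y^2, is unchanged by the transformation.
Geometrically, x^2 + y^2 is the squared distance from the origin, which every rotation about the origin preserves.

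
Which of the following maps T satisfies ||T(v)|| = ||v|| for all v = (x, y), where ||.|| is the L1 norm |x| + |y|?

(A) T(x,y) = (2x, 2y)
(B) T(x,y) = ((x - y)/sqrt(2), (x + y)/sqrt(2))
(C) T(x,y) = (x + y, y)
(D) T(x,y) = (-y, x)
D

A transformation preserves a norm if ||T(v)|| = ||v|| for every v; a single vector where the norm changes rules an option out.

(A) T(x,y) = (2x, 2y): v = (1, 0) has norm |1| + |0| = 1, but T(v) = (2, 0) has norm 2 -- not preserved.
(B) T(x,y) = ((x - y)/sqrt(2), (x + y)/sqrt(2)): v = (1, 0) has norm |1| + |0| = 1, but T(v) = (sqrt(2)/2, sqrt(2)/2) has norm sqrt(2) -- not preserved.
(C) T(x,y) = (x + y, y): v = (0, 1) has norm |0| + |1| = 1, but T(v) = (1, 1) has norm 2 -- not preserved.
(D) T(x,y) = (-y, x): preserves the norm -- it only permutes the coordinates and/or flips signs, which leaves |x| + |y| unchanged.

Therefore the answer is (D).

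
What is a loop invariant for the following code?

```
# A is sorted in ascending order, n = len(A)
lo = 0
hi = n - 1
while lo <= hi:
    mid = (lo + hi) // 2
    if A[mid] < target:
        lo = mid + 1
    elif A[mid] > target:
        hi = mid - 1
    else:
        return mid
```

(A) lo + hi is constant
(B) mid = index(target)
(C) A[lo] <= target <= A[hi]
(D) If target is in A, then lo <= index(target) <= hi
D

A loop invariant must hold before the first iteration and be re-established by every execution of the body.

(D) If target is in A, then lo <= index(target) <= hi: Before the loop [lo, hi] = [0, n-1] covers every index. When A[mid] < target, sortedness puts target strictly to the right of mid, so setting lo = mid + 1 keeps index(target) in [lo, hi]; symmetrically for hi = mid - 1. Hence 'if target is in A then lo <= index(target) <= hi' holds after every iteration, and when lo > hi it proves target is absent.

The other options fail:
(A) lo + hi is constant: each iteration moves exactly one of lo, hi, so lo + hi changes (e.g. 0 + (n-1) becomes (mid+1) + (n-1)).
(B) mid = index(target): mid is just the current probe; it equals index(target) only on the iteration that returns.
(C) A[lo] <= target <= A[hi]: fails when target is not in A (e.g. target < A[0] already violates it before the loop), so it is not maintained in general.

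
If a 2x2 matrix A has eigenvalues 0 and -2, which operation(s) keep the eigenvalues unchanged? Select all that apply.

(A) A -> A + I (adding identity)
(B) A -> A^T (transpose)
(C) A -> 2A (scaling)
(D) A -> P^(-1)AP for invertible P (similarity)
B and D

Eigenvalues are preserved by:
1. Similarity transformations: A -> P^(-1)AP (same characteristic polynomial)
2. Transpose: A^T has the same eigenvalues as A

Eigenvalues are NOT preserved by:
- Adding identity: eigenvalues become 0+1, -2+1
- Scaling: eigenvalues become 0, -4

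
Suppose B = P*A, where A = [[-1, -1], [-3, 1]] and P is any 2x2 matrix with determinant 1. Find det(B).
-4

By the multiplicative property of determinants, det(B) = det(P*A) = det(P) * det(A) = det(A),
so the determinant is invariant under multiplication by any determinant-1 matrix; we just need det(A).

det(A) = (-1)(1) - (-1)(-3) = -1 - 3 = -4

Therefore det(B) = 1 * (-4) = -4.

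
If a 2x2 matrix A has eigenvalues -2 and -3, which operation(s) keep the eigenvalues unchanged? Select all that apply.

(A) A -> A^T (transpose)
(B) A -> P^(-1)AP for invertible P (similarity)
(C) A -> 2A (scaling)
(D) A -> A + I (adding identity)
A and B

Eigenvalues are preserved by:
1. Similarity transformations: A -> P^(-1)AP (same characteristic polynomial)
2. Transpose: A^T has the same eigenvalues as A

Eigenvalues are NOT preserved by:
- Adding identity: eigenvalues become -2+1, -3+1
- Scaling: eigenvalues become -4, -6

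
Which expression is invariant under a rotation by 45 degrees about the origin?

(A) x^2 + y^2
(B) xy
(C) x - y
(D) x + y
A

A rotation by 45 degrees sends (x, y) to (sqrt(2)x/2 - sqrt(2)y/2, sqrt(2)x/2 + sqrt(2)y/2).
Substitute the transformed coordinates into each option and compare with the original:
(A) x^2 + y^2  ->  (sqrt(2)x/2 - sqrt(2)y/2)^2 + (sqrt(2)x/2 + sqrt(2)y/2)^2 = x^2 + y^2   [equals x^2 + y^2: invariant]
(B) xy  ->  (sqrt(2)x/2 - sqrt(2)y/2)(sqrt(2)x/2 + sqrt(2)y/2) = x^2/2 - y^2/2   [differs from xy: not invariant]
(C) x - y  ->  (sqrt(2)x/2 - sqrt(2)y/2) - (sqrt(2)x/2 + sqrt(2)y/2) = -sqrt(2)y   [differs from x - y: not invariant]
(D) x + y  ->  (sqrt(2)x/2 - sqrt(2)y/2) + (sqrt(2)x/2 + sqrt(2)y/2) = sqrt(2)x   [differs from x + y: not invariant]

Only option (A), x^2 + y^2, is unchanged by the transformation.
Geometrically, x^2 + y^2 is the squared distance from the origin, which every rotation about the origin preserves.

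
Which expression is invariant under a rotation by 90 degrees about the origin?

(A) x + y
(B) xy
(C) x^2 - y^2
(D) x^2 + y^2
D

A rotation by 90 degrees sends (x, y) to (-y, x).
Substitute the transformed coordinates into each option and compare with the original:
(A) x + y  ->  (-y) + (x) = x - y   [differs from x + y: not invariant]
(B) xy  ->  (-y)(x) = -xy   [differs from xy: not invariant]
(C) x^2 - y^2  ->  (-y)^2 - (x)^2 = -x^2 + y^2   [differs from x^2 - y^2: not invariant]
(D) x^2 + y^2  ->  (-y)^2 + (x)^2 = x^2 + y^2   [equals x^2 + y^2: invariant]

Only option (D), x^2 + y^2, is unchanged by the transformation.
Geometrically, x^2 + y^2 is the squared distance from the origin, which every rotation about the origin preserves.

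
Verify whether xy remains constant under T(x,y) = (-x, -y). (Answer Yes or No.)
Yes

Substitute T(x,y) = (-x, -y) into the expression and compare with the original.

Original: xy
After applying T: (-x)(-y) = xy

This is identical to the original xy, so the expression is invariant.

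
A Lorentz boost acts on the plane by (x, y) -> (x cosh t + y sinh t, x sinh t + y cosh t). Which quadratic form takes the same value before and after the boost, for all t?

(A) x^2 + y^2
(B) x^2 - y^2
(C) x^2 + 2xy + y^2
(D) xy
B

Write x' = x cosh t + y sinh t, y' = x sinh t + y cosh t and substitute into each option:
(A) x^2 + y^2: (x cosh t + y sinh t)^2 + (x sinh t + y cosh t)^2 = (x^2 + y^2)(cosh^2 t + sinh^2 t) + 4xy sinh t cosh t = (x^2 + y^2) cosh 2t + 2xy sinh 2t   [not invariant for t != 0]
(B) x^2 - y^2: (x cosh t + y sinh t)^2 - (x sinh t + y cosh t)^2 = x^2(cosh^2 t - sinh^2 t) + 2xy(cosh t sinh t - sinh t cosh t) + y^2(sinh^2 t - cosh^2 t) = x^2 - y^2   [invariant, using cosh^2 t - sinh^2 t = 1]
(C) x^2 + 2xy + y^2: (x' + y')^2 with x' + y' = (x + y)(cosh t + sinh t) = (x + y)e^t, so it becomes (x + y)^2 e^(2t)   [not invariant for t != 0]
(D) xy: (x cosh t + y sinh t)(x sinh t + y cosh t) = xy(cosh^2 t + sinh^2 t) + (x^2 + y^2) sinh t cosh t = xy cosh 2t + (x^2 + y^2)(sinh 2t)/2   [not invariant for t != 0]

Only (B) x^2 - y^2 is unchanged; it is the Minkowski form preserved by Lorentz boosts, just as x^2 + y^2 is preserved by ordinary rotations.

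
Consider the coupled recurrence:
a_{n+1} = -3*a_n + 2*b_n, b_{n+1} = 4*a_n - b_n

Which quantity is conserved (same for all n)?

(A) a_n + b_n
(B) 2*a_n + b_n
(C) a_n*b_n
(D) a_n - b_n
A

Replace a_n by a_{n+1} = -3*a_n + 2*b_n and b_n by b_{n+1} = 4*a_n - b_n in each option and simplify:
(A) a_n + b_n  ->  (-3*a_n + 2*b_n) + (4*a_n - b_n) = a_n + b_n   [conserved]
(B) 2*a_n + b_n  ->  2*(-3*a_n + 2*b_n) + (4*a_n - b_n) = -2*a_n + 3*b_n   [not conserved]
(C) a_n*b_n  ->  (-3*a_n + 2*b_n)*(4*a_n - b_n) = -12*a_n^2 + 11*a_n*b_n - 2*b_n^2   [not conserved]
(D) a_n - b_n  ->  (-3*a_n + 2*b_n) - (4*a_n - b_n) = -7*a_n + 3*b_n   [not conserved]

Only (A) a_n + b_n returns to itself after one step, so it is the conserved quantity.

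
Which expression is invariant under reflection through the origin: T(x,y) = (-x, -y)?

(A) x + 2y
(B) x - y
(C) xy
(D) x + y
C

The map is reflection through the origin: T(x,y) = (-x, -y).
Substitute the transformed coordinates into each option and compare with the original:
(A) x + 2y  ->  (-x) + 2(-y) = -x - 2y   [differs from x + 2y: not invariant]
(B) x - y  ->  (-x) - (-y) = -x + y   [differs from x - y: not invariant]
(C) xy  ->  (-x)(-y) = xy   [equals xy: invariant]
(D) x + y  ->  (-x) + (-y) = -x - y   [differs from x + y: not invariant]

Only option (C), xy, is unchanged by the transformation.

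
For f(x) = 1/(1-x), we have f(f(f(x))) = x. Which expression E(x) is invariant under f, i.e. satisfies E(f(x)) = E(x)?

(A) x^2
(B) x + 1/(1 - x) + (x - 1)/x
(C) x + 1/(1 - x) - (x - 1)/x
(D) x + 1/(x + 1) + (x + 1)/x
B

Replace x by f(x) = 1/(1 - x) in each option and simplify. As a quick numerical cross-check, also compare E(4) with E(f(4)) = E(-1/3).

(A) x^2  ->  (1/(1 - x))^2 = (x - 1)^(-2); check: E(4) = 16 but E(-1/3) = 1/9.   [not invariant]
(B) x + 1/(1 - x) + (x - 1)/x  ->  (1/(1 - x)) + 1/(1 - (1/(1 - x))) + ((1/(1 - x)) - 1)/(1/(1 - x)), which simplifies back to x + 1/(1 - x) + (x - 1)/x; check: E(4) = 53/12, E(-1/3) = 53/12.   [invariant]
(C) x + 1/(1 - x) - (x - 1)/x  ->  (1/(1 - x)) + 1/(1 - (1/(1 - x))) - ((1/(1 - x)) - 1)/(1/(1 - x)) = (x^2(1 - x) - x + (x - 1)^2)/(x(x - 1)); check: E(4) = 35/12 but E(-1/3) = -43/12.   [not invariant]
(D) x + 1/(x + 1) + (x + 1)/x  ->  (1/(1 - x)) + 1/((1/(1 - x)) + 1) + ((1/(1 - x)) + 1)/(1/(1 - x)) = (-x^3 + 6x^2 - 11x + 7)/(x^2 - 3x + 2); check: E(4) = 109/20 but E(-1/3) = -5/6.   [not invariant]

Only (B) is unchanged. Indeed f(f(x)) = 1/(1 - 1/(1-x)) = (1-x)/(-x) = (x-1)/x, so E(x) = x + f(x) + f(f(x)) is the sum over the whole 3-cycle; applying f just permutes the three terms cyclically (x -> f(x) -> f(f(x)) -> x), leaving the sum unchanged.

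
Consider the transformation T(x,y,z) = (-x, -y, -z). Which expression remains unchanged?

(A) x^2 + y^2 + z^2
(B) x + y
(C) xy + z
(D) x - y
A

Apply T(x,y,z) = (-x, -y, -z) to each option, i.e. replace (x, y, z) by the transformed coordinates.
Substitute the transformed coordinates into each option and compare with the original:
(A) x^2 + y^2 + z^2  ->  (-x)^2 + (-y)^2 + (-z)^2 = x^2 + y^2 + z^2   [equals x^2 + y^2 + z^2: invariant]
(B) x + y  ->  (-x) + (-y) = -x - y   [differs from x + y: not invariant]
(C) xy + z  ->  (-x)(-y) + (-z) = xy - z   [differs from xy + z: not invariant]
(D) x - y  ->  (-x) - (-y) = -x + y   [differs from x - y: not invariant]

Only option (A), x^2 + y^2 + z^2, is unchanged by the transformation.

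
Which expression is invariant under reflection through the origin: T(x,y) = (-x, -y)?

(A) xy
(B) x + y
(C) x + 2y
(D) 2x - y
A

The map is reflection through the origin: T(x,y) = (-x, -y).
Substitute the transformed coordinates into each option and compare with the original:
(A) xy  ->  (-x)(-y) = xy   [equals xy: invariant]
(B) x + y  ->  (-x) + (-y) = -x - y   [differs from x + y: not invariant]
(C) x + 2y  ->  (-x) + 2(-y) = -x - 2y   [differs from x + 2y: not invariant]
(D) 2x - y  ->  2(-x) - (-y) = -2x + y   [differs from 2x - y: not invariant]

Only option (A), xy, is unchanged by the transformation.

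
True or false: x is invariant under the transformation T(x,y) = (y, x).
False

Substitute T(x,y) = (y, x) into the expression and compare with the original.

Original: x
After applying T: (y) = y

This differs from the original x (difference: -x + y), so the expression is NOT invariant.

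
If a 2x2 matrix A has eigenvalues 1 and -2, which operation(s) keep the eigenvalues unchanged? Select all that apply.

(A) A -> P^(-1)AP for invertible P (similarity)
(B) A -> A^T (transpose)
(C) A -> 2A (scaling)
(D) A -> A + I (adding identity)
A and B

Eigenvalues are preserved by:
1. Similarity transformations: A -> P^(-1)AP (same characteristic polynomial)
2. Transpose: A^T has the same eigenvalues as A

Eigenvalues are NOT preserved by:
- Adding identity: eigenvalues become 1+1, -2+1
- Scaling: eigenvalues become 2, -4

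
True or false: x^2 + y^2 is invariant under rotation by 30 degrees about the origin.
True

Applying rotation by 30 degrees: x' = x*cos(30 degrees) - y*sin(30 degrees) = sqrt(3)x/2 - y/2, y' = x*sin(30 degrees) + y*cos(30 degrees) = x/2 + sqrt(3)y/2

Substituting into x^2 + y^2:
(sqrt(3)x/2 - y/2)^2 + (x/2 + sqrt(3)y/2)^2
= x^2 + y^2

This equals the original expression x^2 + y^2, so it IS invariant.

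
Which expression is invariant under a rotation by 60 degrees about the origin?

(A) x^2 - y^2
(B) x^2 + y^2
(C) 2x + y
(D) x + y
B

A rotation by 60 degrees sends (x, y) to (x/2 - sqrt(3)y/2, sqrt(3)x/2 + y/2).
Substitute the transformed coordinates into each option and compare with the original:
(A) x^2 - y^2  ->  (x/2 - sqrt(3)y/2)^2 - (sqrt(3)x/2 + y/2)^2 = -x^2/2 - sqrt(3)xy + y^2/2   [differs from x^2 - y^2: not invariant]
(B) x^2 + y^2  ->  (x/2 - sqrt(3)y/2)^2 + (sqrt(3)x/2 + y/2)^2 = x^2 + y^2   [equals x^2 + y^2: invariant]
(C) 2x + y  ->  2(x/2 - sqrt(3)y/2) + (sqrt(3)x/2 + y/2) = sqrt(3)x/2 + x - sqrt(3)y + y/2   [differs from 2x + y: not invariant]
(D) x + y  ->  (x/2 - sqrt(3)y/2) + (sqrt(3)x/2 + y/2) = x/2 + sqrt(3)x/2 - sqrt(3)y/2 + y/2   [differs from x + y: not invariant]

Only option (B), x^2 + y^2, is unchanged by the transformation.
Geometrically, x^2 + y^2 is the squared distance from the origin, which every rotation about the origin preserves.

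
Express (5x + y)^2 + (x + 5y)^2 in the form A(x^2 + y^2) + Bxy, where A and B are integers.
26(x^2 + y^2) + 20xy

Expanding: (5x + y)^2 = 25x^2 + 10xy + y^2
(x + 5y)^2 = x^2 + 10xy + 25y^2
Sum = (25+1)(x^2+y^2) + 20xy = 26(x^2 + y^2) + 20xy
This is symmetric in x and y.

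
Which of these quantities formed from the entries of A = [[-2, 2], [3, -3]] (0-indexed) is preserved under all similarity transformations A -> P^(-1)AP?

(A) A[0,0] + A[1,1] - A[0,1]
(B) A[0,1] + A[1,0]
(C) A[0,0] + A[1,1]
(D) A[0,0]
C

A[0,0] + A[1,1] is the trace of A. By the cyclic property of the trace, tr(P^(-1)AP) = tr(APP^(-1)) = tr(A), so it is the same for every matrix similar to A.

The other combinations are not similarity invariants. For example, take P = [[1, 2], [0, 1]] (det P = 1), so P^(-1) = [[1, -2], [0, 1]] and
B = P^(-1)AP = [[-8, -8], [3, 3]].
Evaluating each option on A and on B:
(A) A[0,0] + A[1,1] - A[0,1]: -7 for A, 3 for B -> changes
(B) A[0,1] + A[1,0]: 5 for A, -5 for B -> changes
(C) A[0,0] + A[1,1]: -5 for A, -5 for B -> unchanged
(D) A[0,0]: -2 for A, -8 for B -> changes

Only (C) A[0,0] + A[1,1] = -5 survives (and it does so for every P, not just this one), so it is the invariant.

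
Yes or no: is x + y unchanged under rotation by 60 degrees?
No

Applying rotation by 60 degrees: x' = x*cos(60 degrees) - y*sin(60 degrees) = x/2 - sqrt(3)y/2, y' = x*sin(60 degrees) + y*cos(60 degrees) = sqrt(3)x/2 + y/2

Substituting into x + y:
(x/2 - sqrt(3)y/2) + (sqrt(3)x/2 + y/2)
= x/2 + sqrt(3)x/2 - sqrt(3)y/2 + y/2

This differs from the original expression x + y, so it is NOT invariant.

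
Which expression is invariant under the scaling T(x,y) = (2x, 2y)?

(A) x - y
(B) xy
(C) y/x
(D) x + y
C

Under the uniform scaling T(x,y) = (2x, 2y):
Substitute the transformed coordinates into each option and compare with the original:
(A) x - y  ->  (2x) - (2y) = 2x - 2y   [differs from x - y: not invariant]
(B) xy  ->  (2x)(2y) = 4xy   [differs from xy: not invariant]
(C) y/x  ->  (2y)/(2x) = y/x   [equals y/x: invariant]
(D) x + y  ->  (2x) + (2y) = 2x + 2y   [differs from x + y: not invariant]

Only option (C), y/x, is unchanged by the transformation.
The common factor 2 cancels in a ratio of coordinates, while sums, products and sums of squares pick up factors of 2 or 4.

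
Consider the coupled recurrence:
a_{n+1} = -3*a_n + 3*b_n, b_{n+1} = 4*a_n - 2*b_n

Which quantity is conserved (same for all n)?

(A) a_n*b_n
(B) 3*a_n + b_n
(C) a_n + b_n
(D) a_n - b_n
C

Replace a_n by a_{n+1} = -3*a_n + 3*b_n and b_n by b_{n+1} = 4*a_n - 2*b_n in each option and simplify:
(A) a_n*b_n  ->  (-3*a_n + 3*b_n)*(4*a_n - 2*b_n) = -12*a_n^2 + 18*a_n*b_n - 6*b_n^2   [not conserved]
(B) 3*a_n + b_n  ->  3*(-3*a_n + 3*b_n) + (4*a_n - 2*b_n) = -5*a_n + 7*b_n   [not conserved]
(C) a_n + b_n  ->  (-3*a_n + 3*b_n) + (4*a_n - 2*b_n) = a_n + b_n   [conserved]
(D) a_n - b_n  ->  (-3*a_n + 3*b_n) - (4*a_n - 2*b_n) = -7*a_n + 5*b_n   [not conserved]

Only (C) a_n + b_n returns to itself after one step, so it is the conserved quantity.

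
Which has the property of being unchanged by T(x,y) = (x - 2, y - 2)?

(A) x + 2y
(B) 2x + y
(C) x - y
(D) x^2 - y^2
C

An expression E(x,y) is invariant under T if E(T(x,y)) = E(x,y). Here T(x,y) = (x - 2, y - 2).
Substitute the transformed coordinates into each option and compare with the original:
(A) x + 2y  ->  (x - 2) + 2(y - 2) = x + 2y - 6   [differs from x + 2y: not invariant]
(B) 2x + y  ->  2(x - 2) + (y - 2) = 2x + y - 6   [differs from 2x + y: not invariant]
(C) x - y  ->  (x - 2) - (y - 2) = x - y   [equals x - y: invariant]
(D) x^2 - y^2  ->  (x - 2)^2 - (y - 2)^2 = x^2 - 4x - y^2 + 4y   [differs from x^2 - y^2: not invariant]

Only option (C), x - y, is unchanged by the transformation.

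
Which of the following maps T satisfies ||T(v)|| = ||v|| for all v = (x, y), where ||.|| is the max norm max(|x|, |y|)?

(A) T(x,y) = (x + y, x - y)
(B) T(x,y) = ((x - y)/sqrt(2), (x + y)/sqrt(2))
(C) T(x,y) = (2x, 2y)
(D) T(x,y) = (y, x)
D

A transformation preserves a norm if ||T(v)|| = ||v|| for every v; a single vector where the norm changes rules an option out.

(A) T(x,y) = (x + y, x - y): v = (1, 1) has norm max(|1|, |1|) = 1, but T(v) = (2, 0) has norm 2 -- not preserved.
(B) T(x,y) = ((x - y)/sqrt(2), (x + y)/sqrt(2)): v = (1, 0) has norm max(|1|, |0|) = 1, but T(v) = (sqrt(2)/2, sqrt(2)/2) has norm sqrt(2)/2 -- not preserved.
(C) T(x,y) = (2x, 2y): v = (1, 0) has norm max(|1|, |0|) = 1, but T(v) = (2, 0) has norm 2 -- not preserved.
(D) T(x,y) = (y, x): preserves the norm -- it only permutes the coordinates and/or flips signs, which leaves max(|x|, |y|) unchanged.

Therefore the answer is (D).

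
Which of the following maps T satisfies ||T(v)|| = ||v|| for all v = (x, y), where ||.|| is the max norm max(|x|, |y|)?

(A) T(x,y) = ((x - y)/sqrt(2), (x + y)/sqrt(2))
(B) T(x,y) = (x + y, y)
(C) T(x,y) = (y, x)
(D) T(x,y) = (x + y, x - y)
C

A transformation preserves a norm if ||T(v)|| = ||v|| for every v; a single vector where the norm changes rules an option out.

(A) T(x,y) = ((x - y)/sqrt(2), (x + y)/sqrt(2)): v = (1, 0) has norm max(|1|, |0|) = 1, but T(v) = (sqrt(2)/2, sqrt(2)/2) has norm sqrt(2)/2 -- not preserved.
(B) T(x,y) = (x + y, y): v = (1, 1) has norm max(|1|, |1|) = 1, but T(v) = (2, 1) has norm 2 -- not preserved.
(C) T(x,y) = (y, x): preserves the norm -- it only permutes the coordinates and/or flips signs, which leaves max(|x|, |y|) unchanged.
(D) T(x,y) = (x + y, x - y): v = (1, 1) has norm max(|1|, |1|) = 1, but T(v) = (2, 0) has norm 2 -- not preserved.

Therefore the answer is (C).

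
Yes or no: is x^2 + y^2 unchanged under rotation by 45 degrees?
Yes

Applying rotation by 45 degrees: x' = x*cos(45 degrees) - y*sin(45 degrees) = sqrt(2)x/2 - sqrt(2)y/2, y' = x*sin(45 degrees) + y*cos(45 degrees) = sqrt(2)x/2 + sqrt(2)y/2

Substituting into x^2 + y^2:
(sqrt(2)x/2 - sqrt(2)y/2)^2 + (sqrt(2)x/2 + sqrt(2)y/2)^2
= x^2 + y^2

This equals the original expression x^2 + y^2, so it IS invariant.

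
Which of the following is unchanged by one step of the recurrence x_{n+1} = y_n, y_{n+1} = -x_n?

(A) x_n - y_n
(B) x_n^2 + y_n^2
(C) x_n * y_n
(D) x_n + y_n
B

For the recurrence x_{n+1} = y_n, y_{n+1} = -x_n:

x_{n+1}^2 + y_{n+1}^2 = y_n^2 + (-x_n)^2 = x_n^2 + y_n^2
The sum of squares is conserved (like energy in a harmonic oscillator).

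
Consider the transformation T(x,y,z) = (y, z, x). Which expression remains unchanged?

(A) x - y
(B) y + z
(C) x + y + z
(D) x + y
C

Apply T(x,y,z) = (y, z, x) to each option, i.e. replace (x, y, z) by the transformed coordinates.
Substitute the transformed coordinates into each option and compare with the original:
(A) x - y  ->  (y) - (z) = y - z   [differs from x - y: not invariant]
(B) y + z  ->  (z) + (x) = x + z   [differs from y + z: not invariant]
(C) x + y + z  ->  (y) + (z) + (x) = x + y + z   [equals x + y + z: invariant]
(D) x + y  ->  (y) + (z) = y + z   [differs from x + y: not invariant]

Only option (C), x + y + z, is unchanged by the transformation.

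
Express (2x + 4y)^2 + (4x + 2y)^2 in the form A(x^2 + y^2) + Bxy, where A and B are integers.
20(x^2 + y^2) + 32xy

Expanding: (2x + 4y)^2 = 4x^2 + 16xy + 16y^2
(4x + 2y)^2 = 16x^2 + 16xy + 4y^2
Sum = (4+16)(x^2+y^2) + 32xy = 20(x^2 + y^2) + 32xy
This is symmetric in x and y.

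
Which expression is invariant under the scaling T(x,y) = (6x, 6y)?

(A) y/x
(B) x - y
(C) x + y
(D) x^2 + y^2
A

Under the uniform scaling T(x,y) = (6x, 6y):
Substitute the transformed coordinates into each option and compare with the original:
(A) y/x  ->  (6y)/(6x) = y/x   [equals y/x: invariant]
(B) x - y  ->  (6x) - (6y) = 6x - 6y   [differs from x - y: not invariant]
(C) x + y  ->  (6x) + (6y) = 6x + 6y   [differs from x + y: not invariant]
(D) x^2 + y^2  ->  (6x)^2 + (6y)^2 = 36x^2 + 36y^2   [differs from x^2 + y^2: not invariant]

Only option (A), y/x, is unchanged by the transformation.
The common factor 6 cancels in a ratio of coordinates, while sums, products and sums of squares pick up factors of 6 or 36.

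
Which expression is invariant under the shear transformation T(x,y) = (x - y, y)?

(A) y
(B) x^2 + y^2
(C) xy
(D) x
A

Under the shear T(x,y) = (x - y, y):
Substitute the transformed coordinates into each option and compare with the original:
(A) y  ->  (y) = y   [equals y: invariant]
(B) x^2 + y^2  ->  (x - y)^2 + (y)^2 = x^2 - 2xy + 2y^2   [differs from x^2 + y^2: not invariant]
(C) xy  ->  (x - y)(y) = xy - y^2   [differs from xy: not invariant]
(D) x  ->  (x - y) = x - y   [differs from x: not invariant]

Only option (A), y, is unchanged by the transformation.
A horizontal shear moves points parallel to the x-axis, so the y-coordinate (and any function of y alone) is unchanged.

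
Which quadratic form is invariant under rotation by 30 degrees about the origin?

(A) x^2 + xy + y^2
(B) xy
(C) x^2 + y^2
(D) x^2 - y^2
C

Rotation by 30 degrees sends (x, y) to (sqrt(3)x/2 - y/2, x/2 + sqrt(3)y/2).
Substitute the transformed coordinates into each option and compare with the original:
(A) x^2 + xy + y^2  ->  (sqrt(3)x/2 - y/2)^2 + (sqrt(3)x/2 - y/2)(x/2 + sqrt(3)y/2) + (x/2 + sqrt(3)y/2)^2 = sqrt(3)x^2/4 + x^2 + xy/2 - sqrt(3)y^2/4 + y^2   [differs from x^2 + xy + y^2: not invariant]
(B) xy  ->  (sqrt(3)x/2 - y/2)(x/2 + sqrt(3)y/2) = sqrt(3)x^2/4 + xy/2 - sqrt(3)y^2/4   [differs from xy: not invariant]
(C) x^2 + y^2  ->  (sqrt(3)x/2 - y/2)^2 + (x/2 + sqrt(3)y/2)^2 = x^2 + y^2   [equals x^2 + y^2: invariant]
(D) x^2 - y^2  ->  (sqrt(3)x/2 - y/2)^2 - (x/2 + sqrt(3)y/2)^2 = x^2/2 - sqrt(3)xy - y^2/2   [differs from x^2 - y^2: not invariant]

Only option (C), x^2 + y^2, is unchanged by the transformation.
x^2 + y^2 is the squared distance from the origin, which rotations preserve.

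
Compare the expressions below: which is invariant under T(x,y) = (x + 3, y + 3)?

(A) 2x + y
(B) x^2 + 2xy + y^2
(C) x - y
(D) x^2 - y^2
C

An expression E(x,y) is invariant under T if E(T(x,y)) = E(x,y). Here T(x,y) = (x + 3, y + 3).
Substitute the transformed coordinates into each option and compare with the original:
(A) 2x + y  ->  2(x + 3) + (y + 3) = 2x + y + 9   [differs from 2x + y: not invariant]
(B) x^2 + 2xy + y^2  ->  (x + 3)^2 + 2(x + 3)(y + 3) + (y + 3)^2 = x^2 + 2xy + 12x + y^2 + 12y + 36   [differs from x^2 + 2xy + y^2: not invariant]
(C) x - y  ->  (x + 3) - (y + 3) = x - y   [equals x - y: invariant]
(D) x^2 - y^2  ->  (x + 3)^2 - (y + 3)^2 = x^2 + 6x - y^2 - 6y   [differs from x^2 - y^2: not invariant]

Only option (C), x - y, is unchanged by the transformation.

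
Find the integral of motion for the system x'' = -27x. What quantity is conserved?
E = (x')^2 + 27x^2

Multiply the equation by x':
x' * x'' = -27x * x'
The left side is d/dt[(x')^2/2] and the right side is d/dt[-27x^2/2], so
d/dt[(x')^2/2 + 27x^2/2] = 0, i.e. (x')^2/2 + 27x^2/2 = constant.
Multiplying by 2, the integral of motion is E = (x')^2 + 27x^2.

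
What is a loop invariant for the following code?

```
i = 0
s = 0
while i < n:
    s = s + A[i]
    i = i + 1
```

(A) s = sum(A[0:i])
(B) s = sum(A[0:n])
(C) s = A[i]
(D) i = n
A

A loop invariant must hold before the first iteration and be re-established by every execution of the body.

(A) s = sum(A[0:i]): Initially i = 0 and s = 0 = sum of the empty slice A[0:0]. If s = sum(A[0:i]) holds at the top of an iteration, the body sets s to sum(A[0:i]) + A[i] = sum(A[0:i+1]) and then i to i+1, so s = sum(A[0:i]) holds again. At exit i = n, giving s = sum(A[0:n]).

The other options fail:
(B) s = sum(A[0:n]): false before the loop (s = 0, not the full sum) -- it only becomes true at exit.
(C) s = A[i]: after the first iteration s = A[0] but i = 1, so s = A[i] compares s with the wrong element (and fails in general).
(D) i = n: false initially (i = 0); it is the exit condition, not an invariant.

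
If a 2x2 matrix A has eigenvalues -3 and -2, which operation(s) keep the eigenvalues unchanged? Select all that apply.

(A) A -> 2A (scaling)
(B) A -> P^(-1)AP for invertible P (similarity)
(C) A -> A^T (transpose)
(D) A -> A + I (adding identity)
B and C

Eigenvalues are preserved by:
1. Similarity transformations: A -> P^(-1)AP (same characteristic polynomial)
2. Transpose: A^T has the same eigenvalues as A

Eigenvalues are NOT preserved by:
- Adding identity: eigenvalues become -3+1, -2+1
- Scaling: eigenvalues become -6, -4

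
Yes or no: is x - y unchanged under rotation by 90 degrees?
No

Applying rotation by 90 degrees: x' = x*cos(90 degrees) - y*sin(90 degrees) = -y, y' = x*sin(90 degrees) + y*cos(90 degrees) = x

Substituting into x - y:
(-y) - (x)
= -x - y

This differs from the original expression x - y, so it is NOT invariant.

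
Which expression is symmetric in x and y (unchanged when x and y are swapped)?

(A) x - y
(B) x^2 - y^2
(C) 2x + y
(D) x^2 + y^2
D

A symmetric expression is unchanged when the variables are permuted; here the transformation to test is the swap (x, y) -> (y, x).
Substitute the transformed coordinates into each option and compare with the original:
(A) x - y  ->  (y) - (x) = -x + y   [differs from x - y: not invariant]
(B) x^2 - y^2  ->  (y)^2 - (x)^2 = -x^2 + y^2   [differs from x^2 - y^2: not invariant]
(C) 2x + y  ->  2(y) + (x) = x + 2y   [differs from 2x + y: not invariant]
(D) x^2 + y^2  ->  (y)^2 + (x)^2 = x^2 + y^2   [equals x^2 + y^2: invariant]

Only option (D), x^2 + y^2, is unchanged by the transformation.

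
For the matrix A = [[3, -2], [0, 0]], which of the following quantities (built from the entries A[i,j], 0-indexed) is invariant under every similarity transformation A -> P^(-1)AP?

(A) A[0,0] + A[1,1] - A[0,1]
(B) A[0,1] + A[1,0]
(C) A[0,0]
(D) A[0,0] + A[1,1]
D

A[0,0] + A[1,1] is the trace of A. By the cyclic property of the trace, tr(P^(-1)AP) = tr(APP^(-1)) = tr(A), so it is the same for every matrix similar to A.

The other combinations are not similarity invariants. For example, take P = [[2, 1], [1, 1]] (det P = 1), so P^(-1) = [[1, -1], [-1, 2]] and
B = P^(-1)AP = [[4, 1], [-4, -1]].
Evaluating each option on A and on B:
(A) A[0,0] + A[1,1] - A[0,1]: 5 for A, 2 for B -> changes
(B) A[0,1] + A[1,0]: -2 for A, -3 for B -> changes
(C) A[0,0]: 3 for A, 4 for B -> changes
(D) A[0,0] + A[1,1]: 3 for A, 3 for B -> unchanged

Only (D) A[0,0] + A[1,1] = 3 survives (and it does so for every P, not just this one), so it is the invariant.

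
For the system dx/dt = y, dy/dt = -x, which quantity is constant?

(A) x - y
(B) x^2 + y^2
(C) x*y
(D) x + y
B

A first integral I satisfies dI/dt = 0 along every solution. Differentiate each option and use the equation of motion:
(A) d/dt[x - y] = y - (-x) = x + y, not identically 0
(B) d/dt[x^2 + y^2] = 2x*dx/dt + 2y*dy/dt = 2x*y + 2y*(-x) = 0
(C) d/dt[x*y] = (dx/dt)y + x(dy/dt) = y^2 - x^2, not identically 0
(D) d/dt[x + y] = y + (-x) = y - x, not identically 0

Only (B) has zero time-derivative. So x^2 + y^2 (the squared radius; trajectories are circles) is the conserved quantity.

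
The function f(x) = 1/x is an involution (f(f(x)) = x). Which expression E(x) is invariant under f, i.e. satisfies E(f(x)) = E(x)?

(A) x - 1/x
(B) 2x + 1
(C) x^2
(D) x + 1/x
D

Replace x by f(x) = 1/x in each option and simplify. As a quick numerical cross-check, also compare E(5) with E(f(5)) = E(1/5).

(A) x - 1/x  ->  (1/x) - 1/(1/x) = -x + 1/x; check: E(5) = 24/5 but E(1/5) = -24/5.   [not invariant]
(B) 2x + 1  ->  2(1/x) + 1 = (x + 2)/x; check: E(5) = 11 but E(1/5) = 7/5.   [not invariant]
(C) x^2  ->  (1/x)^2 = x^(-2); check: E(5) = 25 but E(1/5) = 1/25.   [not invariant]
(D) x + 1/x  ->  (1/x) + 1/(1/x), which simplifies back to x + 1/x; check: E(5) = 26/5, E(1/5) = 26/5.   [invariant]

Only (D) is unchanged. E is symmetric under swapping x with f(x) = 1/x, which is exactly what an involution does.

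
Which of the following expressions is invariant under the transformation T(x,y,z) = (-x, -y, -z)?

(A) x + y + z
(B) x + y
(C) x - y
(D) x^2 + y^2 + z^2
D

Apply T(x,y,z) = (-x, -y, -z) to each option, i.e. replace (x, y, z) by the transformed coordinates.
Substitute the transformed coordinates into each option and compare with the original:
(A) x + y + z  ->  (-x) + (-y) + (-z) = -x - y - z   [differs from x + y + z: not invariant]
(B) x + y  ->  (-x) + (-y) = -x - y   [differs from x + y: not invariant]
(C) x - y  ->  (-x) - (-y) = -x + y   [differs from x - y: not invariant]
(D) x^2 + y^2 + z^2  ->  (-x)^2 + (-y)^2 + (-z)^2 = x^2 + y^2 + z^2   [equals x^2 + y^2 + z^2: invariant]

Only option (D), x^2 + y^2 + z^2, is unchanged by the transformation.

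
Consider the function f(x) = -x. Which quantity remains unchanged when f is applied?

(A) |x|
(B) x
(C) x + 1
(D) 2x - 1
A

For f(x) = -x:
Applying f replaces x by -x. Since |-x| = |x|, the absolute value is unchanged by f, whereas x -> -x, 2x - 1 -> -2x - 1 and x + 1 -> -x + 1 all change.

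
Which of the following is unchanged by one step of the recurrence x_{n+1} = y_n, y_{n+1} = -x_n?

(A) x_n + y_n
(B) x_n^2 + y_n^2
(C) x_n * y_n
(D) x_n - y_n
B

For the recurrence x_{n+1} = y_n, y_{n+1} = -x_n:

x_{n+1}^2 + y_{n+1}^2 = y_n^2 + (-x_n)^2 = x_n^2 + y_n^2
The sum of squares is conserved (like energy in a harmonic oscillator).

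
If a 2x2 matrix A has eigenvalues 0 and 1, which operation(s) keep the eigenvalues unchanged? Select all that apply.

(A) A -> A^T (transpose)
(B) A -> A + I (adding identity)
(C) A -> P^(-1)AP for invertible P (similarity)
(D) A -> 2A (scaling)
A and C

Eigenvalues are preserved by:
1. Similarity transformations: A -> P^(-1)AP (same characteristic polynomial)
2. Transpose: A^T has the same eigenvalues as A

Eigenvalues are NOT preserved by:
- Adding identity: eigenvalues become 0+1, 1+1
- Scaling: eigenvalues become 0, 2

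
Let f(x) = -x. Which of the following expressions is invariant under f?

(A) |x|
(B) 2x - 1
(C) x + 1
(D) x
A

For f(x) = -x:
Applying f replaces x by -x. Since |-x| = |x|, the absolute value is unchanged by f, whereas x -> -x, 2x - 1 -> -2x - 1 and x + 1 -> -x + 1 all change.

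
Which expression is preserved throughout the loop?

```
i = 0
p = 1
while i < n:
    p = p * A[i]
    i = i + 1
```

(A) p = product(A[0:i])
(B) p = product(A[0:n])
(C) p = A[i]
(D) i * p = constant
A

A loop invariant must hold before the first iteration and be re-established by every execution of the body.

(A) p = product(A[0:i]): Initially i = 0 and p = 1 = product of the empty slice A[0:0]. If p = product(A[0:i]) holds at the top of an iteration, the body sets p to product(A[0:i]) * A[i] = product(A[0:i+1]) and then i to i+1, so the property is restored. At exit i = n, giving p = product(A[0:n]).

The other options fail:
(B) p = product(A[0:n]): false before the loop (p = 1, not the full product) -- it only becomes true at exit.
(C) p = A[i]: after the first iteration p = A[0] but i = 1; in general p is a product of several elements, not a single one.
(D) i * p = constant: initially i * p = 0, but after one iteration it is 1 * A[0], which is nonzero in general.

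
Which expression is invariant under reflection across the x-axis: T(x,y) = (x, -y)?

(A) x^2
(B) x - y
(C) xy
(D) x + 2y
A

The map is reflection across the x-axis: T(x,y) = (x, -y).
Substitute the transformed coordinates into each option and compare with the original:
(A) x^2  ->  (x)^2 = x^2   [equals x^2: invariant]
(B) x - y  ->  (x) - (-y) = x + y   [differs from x - y: not invariant]
(C) xy  ->  (x)(-y) = -xy   [differs from xy: not invariant]
(D) x + 2y  ->  (x) + 2(-y) = x - 2y   [differs from x + 2y: not invariant]

Only option (A), x^2, is unchanged by the transformation.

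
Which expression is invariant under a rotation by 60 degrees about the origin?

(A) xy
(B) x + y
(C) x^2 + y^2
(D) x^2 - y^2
C

A rotation by 60 degrees sends (x, y) to (x/2 - sqrt(3)y/2, sqrt(3)x/2 + y/2).
Substitute the transformed coordinates into each option and compare with the original:
(A) xy  ->  (x/2 - sqrt(3)y/2)(sqrt(3)x/2 + y/2) = sqrt(3)x^2/4 - xy/2 - sqrt(3)y^2/4   [differs from xy: not invariant]
(B) x + y  ->  (x/2 - sqrt(3)y/2) + (sqrt(3)x/2 + y/2) = x/2 + sqrt(3)x/2 - sqrt(3)y/2 + y/2   [differs from x + y: not invariant]
(C) x^2 + y^2  ->  (x/2 - sqrt(3)y/2)^2 + (sqrt(3)x/2 + y/2)^2 = x^2 + y^2   [equals x^2 + y^2: invariant]
(D) x^2 - y^2  ->  (x/2 - sqrt(3)y/2)^2 - (sqrt(3)x/2 + y/2)^2 = -x^2/2 - sqrt(3)xy + y^2/2   [differs from x^2 - y^2: not invariant]

Only option (C), x^2 + y^2, is unchanged by the transformation.
Geometrically, x^2 + y^2 is the squared distance from the origin, which every rotation about the origin preserves.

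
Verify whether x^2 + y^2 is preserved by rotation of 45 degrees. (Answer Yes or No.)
Yes

Applying rotation by 45 degrees: x' = x*cos(45 degrees) - y*sin(45 degrees) = sqrt(2)x/2 - sqrt(2)y/2, y' = x*sin(45 degrees) + y*cos(45 degrees) = sqrt(2)x/2 + sqrt(2)y/2

Substituting into x^2 + y^2:
(sqrt(2)x/2 - sqrt(2)y/2)^2 + (sqrt(2)x/2 + sqrt(2)y/2)^2
= x^2 + y^2

This equals the original expression x^2 + y^2, so it IS invariant.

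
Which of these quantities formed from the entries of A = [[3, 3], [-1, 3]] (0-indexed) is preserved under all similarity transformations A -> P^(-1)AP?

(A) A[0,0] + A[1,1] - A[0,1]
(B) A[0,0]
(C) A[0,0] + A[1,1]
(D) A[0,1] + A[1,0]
C

A[0,0] + A[1,1] is the trace of A. By the cyclic property of the trace, tr(P^(-1)AP) = tr(APP^(-1)) = tr(A), so it is the same for every matrix similar to A.

The other combinations are not similarity invariants. For example, take P = [[1, 2], [0, 1]] (det P = 1), so P^(-1) = [[1, -2], [0, 1]] and
B = P^(-1)AP = [[5, 7], [-1, 1]].
Evaluating each option on A and on B:
(A) A[0,0] + A[1,1] - A[0,1]: 3 for A, -1 for B -> changes
(B) A[0,0]: 3 for A, 5 for B -> changes
(C) A[0,0] + A[1,1]: 6 for A, 6 for B -> unchanged
(D) A[0,1] + A[1,0]: 2 for A, 6 for B -> changes

Only (C) A[0,0] + A[1,1] = 6 survives (and it does so for every P, not just this one), so it is the invariant.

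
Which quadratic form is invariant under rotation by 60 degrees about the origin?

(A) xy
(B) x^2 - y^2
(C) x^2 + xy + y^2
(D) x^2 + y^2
D

Rotation by 60 degrees sends (x, y) to (x/2 - sqrt(3)y/2, sqrt(3)x/2 + y/2).
Substitute the transformed coordinates into each option and compare with the original:
(A) xy  ->  (x/2 - sqrt(3)y/2)(sqrt(3)x/2 + y/2) = sqrt(3)x^2/4 - xy/2 - sqrt(3)y^2/4   [differs from xy: not invariant]
(B) x^2 - y^2  ->  (x/2 - sqrt(3)y/2)^2 - (sqrt(3)x/2 + y/2)^2 = -x^2/2 - sqrt(3)xy + y^2/2   [differs from x^2 - y^2: not invariant]
(C) x^2 + xy + y^2  ->  (x/2 - sqrt(3)y/2)^2 + (x/2 - sqrt(3)y/2)(sqrt(3)x/2 + y/2) + (sqrt(3)x/2 + y/2)^2 = sqrt(3)x^2/4 + x^2 - xy/2 - sqrt(3)y^2/4 + y^2   [differs from x^2 + xy + y^2: not invariant]
(D) x^2 + y^2  ->  (x/2 - sqrt(3)y/2)^2 + (sqrt(3)x/2 + y/2)^2 = x^2 + y^2   [equals x^2 + y^2: invariant]

Only option (D), x^2 + y^2, is unchanged by the transformation.
x^2 + y^2 is the squared distance from the origin, which rotations preserve.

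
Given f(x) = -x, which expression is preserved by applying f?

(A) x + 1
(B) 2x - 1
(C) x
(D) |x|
D

For f(x) = -x:
Applying f replaces x by -x. Since |-x| = |x|, the absolute value is unchanged by f, whereas x -> -x, 2x - 1 -> -2x - 1 and x + 1 -> -x + 1 all change.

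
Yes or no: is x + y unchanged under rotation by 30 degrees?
No

Applying rotation by 30 degrees: x' = x*cos(30 degrees) - y*sin(30 degrees) = sqrt(3)x/2 - y/2, y' = x*sin(30 degrees) + y*cos(30 degrees) = x/2 + sqrt(3)y/2

Substituting into x + y:
(sqrt(3)x/2 - y/2) + (x/2 + sqrt(3)y/2)
= x/2 + sqrt(3)x/2 - y/2 + sqrt(3)y/2

This differs from the original expression x + y, so it is NOT invariant.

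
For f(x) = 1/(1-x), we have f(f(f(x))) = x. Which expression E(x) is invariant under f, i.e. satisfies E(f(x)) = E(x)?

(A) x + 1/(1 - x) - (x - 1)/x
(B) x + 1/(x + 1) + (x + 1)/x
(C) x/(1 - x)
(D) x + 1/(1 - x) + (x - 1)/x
D

Replace x by f(x) = 1/(1 - x) in each option and simplify. As a quick numerical cross-check, also compare E(5) with E(f(5)) = E(-1/4).

(A) x + 1/(1 - x) - (x - 1)/x  ->  (1/(1 - x)) + 1/(1 - (1/(1 - x))) - ((1/(1 - x)) - 1)/(1/(1 - x)) = (x^2(1 - x) - x + (x - 1)^2)/(x(x - 1)); check: E(5) = 79/20 but E(-1/4) = -89/20.   [not invariant]
(B) x + 1/(x + 1) + (x + 1)/x  ->  (1/(1 - x)) + 1/((1/(1 - x)) + 1) + ((1/(1 - x)) + 1)/(1/(1 - x)) = (-x^3 + 6x^2 - 11x + 7)/(x^2 - 3x + 2); check: E(5) = 191/30 but E(-1/4) = -23/12.   [not invariant]
(C) x/(1 - x)  ->  (1/(1 - x))/(1 - (1/(1 - x))) = -1/x; check: E(5) = -5/4 but E(-1/4) = -1/5.   [not invariant]
(D) x + 1/(1 - x) + (x - 1)/x  ->  (1/(1 - x)) + 1/(1 - (1/(1 - x))) + ((1/(1 - x)) - 1)/(1/(1 - x)), which simplifies back to x + 1/(1 - x) + (x - 1)/x; check: E(5) = 111/20, E(-1/4) = 111/20.   [invariant]

Only (D) is unchanged. Indeed f(f(x)) = 1/(1 - 1/(1-x)) = (1-x)/(-x) = (x-1)/x, so E(x) = x + f(x) + f(f(x)) is the sum over the whole 3-cycle; applying f just permutes the three terms cyclically (x -> f(x) -> f(f(x)) -> x), leaving the sum unchanged.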